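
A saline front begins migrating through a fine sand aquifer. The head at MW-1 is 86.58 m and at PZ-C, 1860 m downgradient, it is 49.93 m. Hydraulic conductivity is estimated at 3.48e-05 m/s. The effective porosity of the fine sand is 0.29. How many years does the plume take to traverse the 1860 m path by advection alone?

Convert K: 3.48e-05 m/s × 86400 = 3.007 m/day.
Hydraulic gradient i = (86.58 − 49.93) / 1860 = 36.65 / 1860 = 0.01970.
Darcy flux q = K · i = 3.007 × 0.01970 = 0.05925 m/day.
Seepage velocity v = q / n_e = 0.05925 / 0.29 = 0.2043 m/day.
Travel time t = L / v = 1860 / 0.2043 = 9105 days = 24.93 years.

24.9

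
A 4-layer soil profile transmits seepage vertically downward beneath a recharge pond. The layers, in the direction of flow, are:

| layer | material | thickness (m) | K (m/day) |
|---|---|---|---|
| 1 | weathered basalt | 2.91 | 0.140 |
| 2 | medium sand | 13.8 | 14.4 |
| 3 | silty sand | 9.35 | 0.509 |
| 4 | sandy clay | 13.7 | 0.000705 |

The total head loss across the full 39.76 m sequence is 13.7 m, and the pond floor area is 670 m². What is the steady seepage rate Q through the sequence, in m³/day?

Flow is perpendicular to layering, so the layers act in series and the equivalent K is the thickness-weighted harmonic mean.
Total thickness L = 2.91 + 13.8 + 9.35 + 13.7 = 39.76 m.
Σ(b_i/K_i) = 2.91/0.140 + 13.8/14.4 + 9.35/0.509 + 13.7/0.000705 = 19473 d.
K_eq = L / Σ(b_i/K_i) = 39.76 / 19473 = 0.002042 m/day.
Q = K_eq · A · (Δh/L) = 0.002042 × 670 × (13.7/39.76) = 0.4714 m³/day.

0.471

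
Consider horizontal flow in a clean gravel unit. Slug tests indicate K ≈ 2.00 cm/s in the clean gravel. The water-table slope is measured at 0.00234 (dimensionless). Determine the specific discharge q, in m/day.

4.04

Convert K: 2.00 cm/s × 864 = 1728 m/day.
Hydraulic gradient i = 0.00234.
Specific discharge q = K · i = 1728 × 0.002340 = 4.044 m/day.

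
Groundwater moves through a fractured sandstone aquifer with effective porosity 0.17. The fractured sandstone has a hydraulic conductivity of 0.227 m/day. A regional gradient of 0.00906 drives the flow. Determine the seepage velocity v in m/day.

0.0121

Hydraulic gradient i = 0.00906.
Darcy flux q = K · i = 0.2270 × 0.009060 = 0.002057 m/day.
Seepage velocity v = q / n_e = 0.002057 / 0.17 = 0.01210 m/day.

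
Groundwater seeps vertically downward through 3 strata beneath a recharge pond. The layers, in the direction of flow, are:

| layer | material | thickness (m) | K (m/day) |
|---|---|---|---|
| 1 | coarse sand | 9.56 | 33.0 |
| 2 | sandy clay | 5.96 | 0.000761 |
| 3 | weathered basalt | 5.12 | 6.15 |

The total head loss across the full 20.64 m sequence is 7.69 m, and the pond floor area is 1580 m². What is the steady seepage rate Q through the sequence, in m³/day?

Flow is perpendicular to layering, so the layers act in series and the equivalent K is the thickness-weighted harmonic mean.
Total thickness L = 9.56 + 5.96 + 5.12 = 20.64 m.
Σ(b_i/K_i) = 9.56/33.0 + 5.96/0.000761 + 5.12/6.15 = 7833 d.
K_eq = L / Σ(b_i/K_i) = 20.64 / 7833 = 0.002635 m/day.
Q = K_eq · A · (Δh/L) = 0.002635 × 1580 × (7.69/20.64) = 1.551 m³/day.

1.55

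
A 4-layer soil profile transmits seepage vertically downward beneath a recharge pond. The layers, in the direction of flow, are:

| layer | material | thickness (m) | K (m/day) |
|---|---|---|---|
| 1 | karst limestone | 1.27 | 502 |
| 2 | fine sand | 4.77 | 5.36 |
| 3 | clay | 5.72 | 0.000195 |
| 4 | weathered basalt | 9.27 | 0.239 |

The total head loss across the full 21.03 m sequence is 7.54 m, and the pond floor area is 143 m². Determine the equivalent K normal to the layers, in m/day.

Flow is perpendicular to layering, so the layers act in series and the equivalent K is the thickness-weighted harmonic mean.
Total thickness L = 1.27 + 4.77 + 5.72 + 9.27 = 21.03 m.
Σ(b_i/K_i) = 1.27/502 + 4.77/5.36 + 5.72/0.000195 + 9.27/0.239 = 29373 d.
K_eq = L / Σ(b_i/K_i) = 21.03 / 29373 = 0.0007160 m/day.

0.000716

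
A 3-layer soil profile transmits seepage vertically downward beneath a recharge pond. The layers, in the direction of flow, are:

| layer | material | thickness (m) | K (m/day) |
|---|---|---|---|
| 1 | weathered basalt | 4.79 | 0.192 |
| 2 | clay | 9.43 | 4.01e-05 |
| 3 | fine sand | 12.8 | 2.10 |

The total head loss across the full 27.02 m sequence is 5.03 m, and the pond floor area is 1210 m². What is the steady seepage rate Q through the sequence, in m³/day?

0.0259

Flow is perpendicular to layering, so the layers act in series and the equivalent K is the thickness-weighted harmonic mean.
Total thickness L = 4.79 + 9.43 + 12.8 = 27.02 m.
Σ(b_i/K_i) = 4.79/0.192 + 9.43/4.01e-05 + 12.8/2.10 = 2.352e+05 d.
K_eq = L / Σ(b_i/K_i) = 27.02 / 2.352e+05 = 0.0001149 m/day.
Q = K_eq · A · (Δh/L) = 0.0001149 × 1210 × (5.03/27.02) = 0.02588 m³/day.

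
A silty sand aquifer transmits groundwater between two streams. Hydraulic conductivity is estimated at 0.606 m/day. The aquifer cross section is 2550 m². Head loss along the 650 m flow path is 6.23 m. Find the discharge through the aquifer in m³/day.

Hydraulic gradient i = Δh / L = 6.23 / 650 = 0.009585.
Darcy's law: Q = K · A · i = 0.6060 × 2550 × 0.009585 = 14.81 m³/day.

14.8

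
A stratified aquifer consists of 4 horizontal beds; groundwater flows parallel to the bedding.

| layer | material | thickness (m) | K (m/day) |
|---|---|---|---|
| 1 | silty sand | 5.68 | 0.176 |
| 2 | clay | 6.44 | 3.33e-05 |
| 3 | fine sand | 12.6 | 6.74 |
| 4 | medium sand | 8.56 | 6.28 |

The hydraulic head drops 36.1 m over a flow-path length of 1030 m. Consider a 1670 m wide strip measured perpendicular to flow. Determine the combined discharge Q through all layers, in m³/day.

Flow is parallel to layering, so each bed carries its own Darcy discharge and the transmissivities add.
Σ(K_i·b_i) = 0.176×5.68 + 3.33e-05×6.44 + 6.74×12.6 + 6.28×8.56 = 139.7 m²/day.
Hydraulic gradient i = Δh / L = 36.1 / 1030 = 0.03505.
Q = Σ(K_i·b_i) · W · i = 139.7 × 1670 × 0.03505 = 8176 m³/day.

8180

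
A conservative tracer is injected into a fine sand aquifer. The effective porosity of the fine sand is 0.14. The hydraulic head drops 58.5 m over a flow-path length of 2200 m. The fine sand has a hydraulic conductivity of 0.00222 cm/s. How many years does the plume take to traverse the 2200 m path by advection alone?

Convert K: 0.00222 cm/s × 864 = 1.918 m/day.
Hydraulic gradient i = Δh / L = 58.5 / 2200 = 0.02659.
Darcy flux q = K · i = 1.918 × 0.02659 = 0.05100 m/day.
Seepage velocity v = q / n_e = 0.05100 / 0.14 = 0.3643 m/day.
Travel time t = L / v = 2200 / 0.3643 = 6039 days = 16.53 years.

16.5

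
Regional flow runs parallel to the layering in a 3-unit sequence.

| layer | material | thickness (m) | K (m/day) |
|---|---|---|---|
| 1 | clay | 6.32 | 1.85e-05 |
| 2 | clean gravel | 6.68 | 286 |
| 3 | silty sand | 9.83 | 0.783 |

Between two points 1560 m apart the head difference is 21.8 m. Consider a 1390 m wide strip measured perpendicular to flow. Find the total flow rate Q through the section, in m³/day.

37300

Flow is parallel to layering, so each bed carries its own Darcy discharge and the transmissivities add.
Σ(K_i·b_i) = 1.85e-05×6.32 + 286×6.68 + 0.783×9.83 = 1918 m²/day.
Hydraulic gradient i = Δh / L = 21.8 / 1560 = 0.01397.
Q = Σ(K_i·b_i) · W · i = 1918 × 1390 × 0.01397 = 37259 m³/day.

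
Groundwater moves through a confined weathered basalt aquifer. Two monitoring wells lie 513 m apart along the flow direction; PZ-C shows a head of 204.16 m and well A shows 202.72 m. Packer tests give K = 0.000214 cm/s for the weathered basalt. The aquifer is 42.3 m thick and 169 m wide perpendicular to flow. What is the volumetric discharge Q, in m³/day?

Convert K: 0.000214 cm/s × 864 = 0.1849 m/day.
Cross-sectional area A = 169 × 42.3 = 7149 m².
Hydraulic gradient i = (204.16 − 202.72) / 513 = 1.44 / 513 = 0.002807.
Darcy's law: Q = K · A · i = 0.1849 × 7149 × 0.002807 = 3.710 m³/day.

3.71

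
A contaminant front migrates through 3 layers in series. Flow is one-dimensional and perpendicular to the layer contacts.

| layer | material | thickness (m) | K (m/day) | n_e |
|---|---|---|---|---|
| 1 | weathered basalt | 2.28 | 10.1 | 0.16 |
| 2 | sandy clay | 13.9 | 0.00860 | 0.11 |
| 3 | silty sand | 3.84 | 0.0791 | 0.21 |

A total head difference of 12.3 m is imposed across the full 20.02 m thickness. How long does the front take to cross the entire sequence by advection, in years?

1.00

With flow normal to the layers, continuity requires the same specific discharge q through every layer.
Σ(b_i/K_i) = 2.28/10.1 + 13.9/0.00860 + 3.84/0.0791 = 1665 d.
q = Δh / Σ(b_i/K_i) = 12.3 / 1665 = 0.007387 m/day.
In each layer the seepage velocity is v_i = q/n_i, so the layer transit time is t_i = b_i·n_i / q:
  layer 1 (weathered basalt): t_1 = 2.28 × 0.16 / 0.007387 = 49.38 d
  layer 2 (sandy clay): t_2 = 13.9 × 0.11 / 0.007387 = 207.0 d
  layer 3 (silty sand): t_3 = 3.84 × 0.21 / 0.007387 = 109.2 d
Total t = Σ t_i = 365.5 days = 1.001 years.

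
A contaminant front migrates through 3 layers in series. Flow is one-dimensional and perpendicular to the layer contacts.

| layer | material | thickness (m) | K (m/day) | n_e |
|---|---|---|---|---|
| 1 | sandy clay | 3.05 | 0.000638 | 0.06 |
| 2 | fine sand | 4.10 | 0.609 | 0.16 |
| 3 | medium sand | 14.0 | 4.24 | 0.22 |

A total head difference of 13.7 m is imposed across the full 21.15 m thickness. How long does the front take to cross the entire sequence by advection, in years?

With flow normal to the layers, continuity requires the same specific discharge q through every layer.
Σ(b_i/K_i) = 3.05/0.000638 + 4.10/0.609 + 14.0/4.24 = 4791 d.
q = Δh / Σ(b_i/K_i) = 13.7 / 4791 = 0.002860 m/day.
In each layer the seepage velocity is v_i = q/n_i, so the layer transit time is t_i = b_i·n_i / q:
  layer 1 (sandy clay): t_1 = 3.05 × 0.06 / 0.002860 = 63.99 d
  layer 2 (fine sand): t_2 = 4.10 × 0.16 / 0.002860 = 229.4 d
  layer 3 (medium sand): t_3 = 14.0 × 0.22 / 0.002860 = 1077 d
Total t = Σ t_i = 1370 days = 3.752 years.

3.75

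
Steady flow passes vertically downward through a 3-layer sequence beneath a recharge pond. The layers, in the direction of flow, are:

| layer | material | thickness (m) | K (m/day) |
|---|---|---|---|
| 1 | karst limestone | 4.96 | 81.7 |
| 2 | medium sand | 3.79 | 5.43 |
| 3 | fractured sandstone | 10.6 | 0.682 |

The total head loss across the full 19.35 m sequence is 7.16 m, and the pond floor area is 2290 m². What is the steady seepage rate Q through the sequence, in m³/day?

Flow is perpendicular to layering, so the layers act in series and the equivalent K is the thickness-weighted harmonic mean.
Total thickness L = 4.96 + 3.79 + 10.6 = 19.35 m.
Σ(b_i/K_i) = 4.96/81.7 + 3.79/5.43 + 10.6/0.682 = 16.30 d.
K_eq = L / Σ(b_i/K_i) = 19.35 / 16.30 = 1.187 m/day.
Q = K_eq · A · (Δh/L) = 1.187 × 2290 × (7.16/19.35) = 1006 m³/day.

1010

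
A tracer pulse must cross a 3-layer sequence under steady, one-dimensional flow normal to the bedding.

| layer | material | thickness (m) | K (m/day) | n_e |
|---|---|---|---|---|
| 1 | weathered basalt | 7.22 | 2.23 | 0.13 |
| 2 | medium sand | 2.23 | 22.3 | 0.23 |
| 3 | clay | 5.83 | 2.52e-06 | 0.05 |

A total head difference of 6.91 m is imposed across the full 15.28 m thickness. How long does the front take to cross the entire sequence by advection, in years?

1600

With flow normal to the layers, continuity requires the same specific discharge q through every layer.
Σ(b_i/K_i) = 7.22/2.23 + 2.23/22.3 + 5.83/2.52e-06 = 2.313e+06 d.
q = Δh / Σ(b_i/K_i) = 6.91 / 2.313e+06 = 2.987e-06 m/day.
In each layer the seepage velocity is v_i = q/n_i, so the layer transit time is t_i = b_i·n_i / q:
  layer 1 (weathered basalt): t_1 = 7.22 × 0.13 / 2.987e-06 = 3.142e+05 d
  layer 2 (medium sand): t_2 = 2.23 × 0.23 / 2.987e-06 = 1.717e+05 d
  layer 3 (clay): t_3 = 5.83 × 0.05 / 2.987e-06 = 97595 d
Total t = Σ t_i = 5.836e+05 days = 1598 years.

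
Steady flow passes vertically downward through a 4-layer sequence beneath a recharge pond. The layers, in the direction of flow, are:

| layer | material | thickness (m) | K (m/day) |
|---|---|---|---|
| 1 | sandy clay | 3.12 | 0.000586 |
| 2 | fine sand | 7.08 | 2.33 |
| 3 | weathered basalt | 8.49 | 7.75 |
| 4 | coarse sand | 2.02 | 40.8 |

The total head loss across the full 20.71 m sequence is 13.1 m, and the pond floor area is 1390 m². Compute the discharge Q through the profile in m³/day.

3.42

Flow is perpendicular to layering, so the layers act in series and the equivalent K is the thickness-weighted harmonic mean.
Total thickness L = 3.12 + 7.08 + 8.49 + 2.02 = 20.71 m.
Σ(b_i/K_i) = 3.12/0.000586 + 7.08/2.33 + 8.49/7.75 + 2.02/40.8 = 5328 d.
K_eq = L / Σ(b_i/K_i) = 20.71 / 5328 = 0.003887 m/day.
Q = K_eq · A · (Δh/L) = 0.003887 × 1390 × (13.1/20.71) = 3.417 m³/day.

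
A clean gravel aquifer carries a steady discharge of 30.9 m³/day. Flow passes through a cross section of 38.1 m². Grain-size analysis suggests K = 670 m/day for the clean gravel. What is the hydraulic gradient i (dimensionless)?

From Q = K·A·i, i = Q / (K·A) = 30.9 / (670.0 × 38.10) = 0.001210.

0.00121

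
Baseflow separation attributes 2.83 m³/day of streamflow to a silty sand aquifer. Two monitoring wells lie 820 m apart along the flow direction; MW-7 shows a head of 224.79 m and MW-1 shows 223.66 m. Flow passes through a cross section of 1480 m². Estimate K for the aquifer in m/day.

1.39

Hydraulic gradient i = (224.79 − 223.66) / 820 = 1.13 / 820 = 0.001378.
From Q = K·A·i, K = Q / (A·i) = 2.83 / (1480 × 0.001378) = 1.388 m/day.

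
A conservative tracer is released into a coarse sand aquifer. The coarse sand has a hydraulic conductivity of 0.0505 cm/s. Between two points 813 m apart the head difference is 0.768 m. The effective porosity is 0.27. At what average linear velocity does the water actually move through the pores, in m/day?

Convert K: 0.0505 cm/s × 864 = 43.63 m/day.
Hydraulic gradient i = Δh / L = 0.768 / 813 = 0.0009446.
Darcy flux q = K · i = 43.63 × 0.0009446 = 0.04122 m/day.
Seepage velocity v = q / n_e = 0.04122 / 0.27 = 0.1527 m/day.

0.153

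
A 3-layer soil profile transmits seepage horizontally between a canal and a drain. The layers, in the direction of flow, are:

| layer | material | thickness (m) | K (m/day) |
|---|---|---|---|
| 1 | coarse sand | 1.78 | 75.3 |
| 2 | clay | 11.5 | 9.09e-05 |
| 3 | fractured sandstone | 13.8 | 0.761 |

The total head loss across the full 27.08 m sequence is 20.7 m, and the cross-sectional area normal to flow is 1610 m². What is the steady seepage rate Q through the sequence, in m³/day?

0.263

Flow is perpendicular to layering, so the layers act in series and the equivalent K is the thickness-weighted harmonic mean.
Total thickness L = 1.78 + 11.5 + 13.8 = 27.08 m.
Σ(b_i/K_i) = 1.78/75.3 + 11.5/9.09e-05 + 13.8/0.761 = 1.265e+05 d.
K_eq = L / Σ(b_i/K_i) = 27.08 / 1.265e+05 = 0.0002140 m/day.
Q = K_eq · A · (Δh/L) = 0.0002140 × 1610 × (20.7/27.08) = 0.2634 m³/day.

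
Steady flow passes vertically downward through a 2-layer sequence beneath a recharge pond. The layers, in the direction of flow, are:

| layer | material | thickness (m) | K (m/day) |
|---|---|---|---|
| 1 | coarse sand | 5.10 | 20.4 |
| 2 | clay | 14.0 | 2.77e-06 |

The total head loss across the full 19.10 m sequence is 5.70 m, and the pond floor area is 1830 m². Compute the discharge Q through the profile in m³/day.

0.00206

Flow is perpendicular to layering, so the layers act in series and the equivalent K is the thickness-weighted harmonic mean.
Total thickness L = 5.10 + 14.0 = 19.10 m.
Σ(b_i/K_i) = 5.10/20.4 + 14.0/2.77e-06 = 5.054e+06 d.
K_eq = L / Σ(b_i/K_i) = 19.10 / 5.054e+06 = 3.779e-06 m/day.
Q = K_eq · A · (Δh/L) = 3.779e-06 × 1830 × (5.70/19.10) = 0.002064 m³/day.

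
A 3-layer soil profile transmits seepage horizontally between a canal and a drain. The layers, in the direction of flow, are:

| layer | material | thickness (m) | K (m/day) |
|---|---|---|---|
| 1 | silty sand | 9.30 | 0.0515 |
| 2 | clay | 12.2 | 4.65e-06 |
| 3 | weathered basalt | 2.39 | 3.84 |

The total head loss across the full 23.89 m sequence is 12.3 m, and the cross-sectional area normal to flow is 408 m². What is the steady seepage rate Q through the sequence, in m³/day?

0.00191

Flow is perpendicular to layering, so the layers act in series and the equivalent K is the thickness-weighted harmonic mean.
Total thickness L = 9.30 + 12.2 + 2.39 = 23.89 m.
Σ(b_i/K_i) = 9.30/0.0515 + 12.2/4.65e-06 + 2.39/3.84 = 2.624e+06 d.
K_eq = L / Σ(b_i/K_i) = 23.89 / 2.624e+06 = 9.105e-06 m/day.
Q = K_eq · A · (Δh/L) = 9.105e-06 × 408 × (12.3/23.89) = 0.001913 m³/day.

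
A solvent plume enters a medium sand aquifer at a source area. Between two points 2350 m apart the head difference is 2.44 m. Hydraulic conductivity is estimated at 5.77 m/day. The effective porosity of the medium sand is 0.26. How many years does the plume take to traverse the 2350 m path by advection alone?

Hydraulic gradient i = Δh / L = 2.44 / 2350 = 0.001038.
Darcy flux q = K · i = 5.770 × 0.001038 = 0.005991 m/day.
Seepage velocity v = q / n_e = 0.005991 / 0.26 = 0.02304 m/day.
Travel time t = L / v = 2350 / 0.02304 = 1.020e+05 days = 279.2 years.

279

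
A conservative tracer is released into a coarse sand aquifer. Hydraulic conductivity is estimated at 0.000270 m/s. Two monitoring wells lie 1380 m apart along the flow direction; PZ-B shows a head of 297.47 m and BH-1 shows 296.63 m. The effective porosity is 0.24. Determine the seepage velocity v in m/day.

0.0592

Convert K: 0.000270 m/s × 86400 = 23.33 m/day.
Hydraulic gradient i = (297.47 − 296.63) / 1380 = 0.84 / 1380 = 0.0006087.
Darcy flux q = K · i = 23.33 × 0.0006087 = 0.01420 m/day.
Seepage velocity v = q / n_e = 0.01420 / 0.24 = 0.05917 m/day.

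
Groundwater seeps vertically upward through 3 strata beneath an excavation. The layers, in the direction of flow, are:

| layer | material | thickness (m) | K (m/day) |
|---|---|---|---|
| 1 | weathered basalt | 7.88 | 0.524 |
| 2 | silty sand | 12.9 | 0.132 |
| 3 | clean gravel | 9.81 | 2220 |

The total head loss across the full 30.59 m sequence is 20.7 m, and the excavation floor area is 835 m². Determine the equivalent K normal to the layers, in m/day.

0.271

Flow is perpendicular to layering, so the layers act in series and the equivalent K is the thickness-weighted harmonic mean.
Total thickness L = 7.88 + 12.9 + 9.81 = 30.59 m.
Σ(b_i/K_i) = 7.88/0.524 + 12.9/0.132 + 9.81/2220 = 112.8 d.
K_eq = L / Σ(b_i/K_i) = 30.59 / 112.8 = 0.2713 m/day.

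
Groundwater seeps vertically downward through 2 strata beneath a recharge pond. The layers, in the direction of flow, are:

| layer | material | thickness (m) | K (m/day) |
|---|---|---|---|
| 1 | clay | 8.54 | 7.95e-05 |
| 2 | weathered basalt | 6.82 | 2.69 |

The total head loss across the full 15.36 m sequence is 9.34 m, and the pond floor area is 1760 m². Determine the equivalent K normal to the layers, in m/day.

0.000143

Flow is perpendicular to layering, so the layers act in series and the equivalent K is the thickness-weighted harmonic mean.
Total thickness L = 8.54 + 6.82 = 15.36 m.
Σ(b_i/K_i) = 8.54/7.95e-05 + 6.82/2.69 = 1.074e+05 d.
K_eq = L / Σ(b_i/K_i) = 15.36 / 1.074e+05 = 0.0001430 m/day.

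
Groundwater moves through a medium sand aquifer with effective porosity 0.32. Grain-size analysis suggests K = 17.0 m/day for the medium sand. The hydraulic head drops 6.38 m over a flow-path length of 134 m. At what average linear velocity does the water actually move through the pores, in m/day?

2.53

Hydraulic gradient i = Δh / L = 6.38 / 134 = 0.04761.
Darcy flux q = K · i = 17.00 × 0.04761 = 0.8094 m/day.
Seepage velocity v = q / n_e = 0.8094 / 0.32 = 2.529 m/day.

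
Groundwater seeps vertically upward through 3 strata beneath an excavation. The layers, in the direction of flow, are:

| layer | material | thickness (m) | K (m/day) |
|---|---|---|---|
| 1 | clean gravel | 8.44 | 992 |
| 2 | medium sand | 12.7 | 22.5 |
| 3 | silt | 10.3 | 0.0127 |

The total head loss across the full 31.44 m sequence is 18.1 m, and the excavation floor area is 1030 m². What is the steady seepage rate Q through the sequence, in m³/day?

Flow is perpendicular to layering, so the layers act in series and the equivalent K is the thickness-weighted harmonic mean.
Total thickness L = 8.44 + 12.7 + 10.3 = 31.44 m.
Σ(b_i/K_i) = 8.44/992 + 12.7/22.5 + 10.3/0.0127 = 811.6 d.
K_eq = L / Σ(b_i/K_i) = 31.44 / 811.6 = 0.03874 m/day.
Q = K_eq · A · (Δh/L) = 0.03874 × 1030 × (18.1/31.44) = 22.97 m³/day.

23.0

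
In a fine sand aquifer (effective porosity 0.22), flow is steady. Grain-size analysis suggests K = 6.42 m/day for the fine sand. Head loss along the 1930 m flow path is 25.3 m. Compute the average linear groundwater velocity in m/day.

0.383

Hydraulic gradient i = Δh / L = 25.3 / 1930 = 0.01311.
Darcy flux q = K · i = 6.420 × 0.01311 = 0.08416 m/day.
Seepage velocity v = q / n_e = 0.08416 / 0.22 = 0.3825 m/day.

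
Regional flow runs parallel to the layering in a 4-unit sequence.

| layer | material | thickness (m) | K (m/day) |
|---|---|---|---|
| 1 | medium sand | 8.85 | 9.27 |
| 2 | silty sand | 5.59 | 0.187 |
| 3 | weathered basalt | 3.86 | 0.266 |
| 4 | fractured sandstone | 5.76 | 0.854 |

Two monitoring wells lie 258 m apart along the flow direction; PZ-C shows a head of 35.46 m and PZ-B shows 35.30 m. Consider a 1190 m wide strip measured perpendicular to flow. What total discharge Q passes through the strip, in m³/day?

65.7

Flow is parallel to layering, so each bed carries its own Darcy discharge and the transmissivities add.
Σ(K_i·b_i) = 9.27×8.85 + 0.187×5.59 + 0.266×3.86 + 0.854×5.76 = 89.03 m²/day.
Hydraulic gradient i = (35.46 − 35.30) / 258 = 0.16 / 258 = 0.0006202.
Q = Σ(K_i·b_i) · W · i = 89.03 × 1190 × 0.0006202 = 65.70 m³/day.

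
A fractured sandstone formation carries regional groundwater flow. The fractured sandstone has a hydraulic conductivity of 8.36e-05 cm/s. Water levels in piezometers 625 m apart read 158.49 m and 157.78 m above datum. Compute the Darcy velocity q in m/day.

Convert K: 8.36e-05 cm/s × 864 = 0.07223 m/day.
Hydraulic gradient i = (158.49 − 157.78) / 625 = 0.71 / 625 = 0.001136.
Specific discharge q = K · i = 0.07223 × 0.001136 = 8.205e-05 m/day.

8.21e-05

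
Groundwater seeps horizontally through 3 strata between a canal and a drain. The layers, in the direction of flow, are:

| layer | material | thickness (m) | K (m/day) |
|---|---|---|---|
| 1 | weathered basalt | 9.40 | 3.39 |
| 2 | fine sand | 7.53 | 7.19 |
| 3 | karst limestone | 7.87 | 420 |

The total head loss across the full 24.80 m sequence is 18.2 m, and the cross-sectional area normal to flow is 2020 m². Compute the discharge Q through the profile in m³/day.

9580

Flow is perpendicular to layering, so the layers act in series and the equivalent K is the thickness-weighted harmonic mean.
Total thickness L = 9.40 + 7.53 + 7.87 = 24.80 m.
Σ(b_i/K_i) = 9.40/3.39 + 7.53/7.19 + 7.87/420 = 3.839 d.
K_eq = L / Σ(b_i/K_i) = 24.80 / 3.839 = 6.460 m/day.
Q = K_eq · A · (Δh/L) = 6.460 × 2020 × (18.2/24.80) = 9577 m³/day.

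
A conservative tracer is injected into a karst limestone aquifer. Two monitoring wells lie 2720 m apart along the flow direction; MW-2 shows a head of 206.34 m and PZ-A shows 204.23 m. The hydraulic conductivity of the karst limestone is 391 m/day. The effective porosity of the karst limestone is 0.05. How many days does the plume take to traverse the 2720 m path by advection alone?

448

Hydraulic gradient i = (206.34 − 204.23) / 2720 = 2.11 / 2720 = 0.0007757.
Darcy flux q = K · i = 391.0 × 0.0007757 = 0.3033 m/day.
Seepage velocity v = q / n_e = 0.3033 / 0.05 = 6.066 m/day.
Travel time t = L / v = 2720 / 6.066 = 448.4 days.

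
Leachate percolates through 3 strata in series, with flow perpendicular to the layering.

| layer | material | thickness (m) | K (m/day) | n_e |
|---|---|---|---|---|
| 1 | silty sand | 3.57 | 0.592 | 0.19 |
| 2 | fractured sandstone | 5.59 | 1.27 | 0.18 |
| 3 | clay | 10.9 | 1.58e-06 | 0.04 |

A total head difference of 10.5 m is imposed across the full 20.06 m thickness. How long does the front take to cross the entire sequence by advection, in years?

With flow normal to the layers, continuity requires the same specific discharge q through every layer.
Σ(b_i/K_i) = 3.57/0.592 + 5.59/1.27 + 10.9/1.58e-06 = 6.899e+06 d.
q = Δh / Σ(b_i/K_i) = 10.5 / 6.899e+06 = 1.522e-06 m/day.
In each layer the seepage velocity is v_i = q/n_i, so the layer transit time is t_i = b_i·n_i / q:
  layer 1 (silty sand): t_1 = 3.57 × 0.19 / 1.522e-06 = 4.457e+05 d
  layer 2 (fractured sandstone): t_2 = 5.59 × 0.18 / 1.522e-06 = 6.611e+05 d
  layer 3 (clay): t_3 = 10.9 × 0.04 / 1.522e-06 = 2.865e+05 d
Total t = Σ t_i = 1.393e+06 days = 3814 years.

3810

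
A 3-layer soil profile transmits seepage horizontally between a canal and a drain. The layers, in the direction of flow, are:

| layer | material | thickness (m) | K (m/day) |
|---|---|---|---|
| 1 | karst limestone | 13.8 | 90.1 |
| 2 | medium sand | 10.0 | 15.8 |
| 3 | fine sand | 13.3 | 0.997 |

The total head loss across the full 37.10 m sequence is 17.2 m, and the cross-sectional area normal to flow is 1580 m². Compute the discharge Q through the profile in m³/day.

1920

Flow is perpendicular to layering, so the layers act in series and the equivalent K is the thickness-weighted harmonic mean.
Total thickness L = 13.8 + 10.0 + 13.3 = 37.10 m.
Σ(b_i/K_i) = 13.8/90.1 + 10.0/15.8 + 13.3/0.997 = 14.13 d.
K_eq = L / Σ(b_i/K_i) = 37.10 / 14.13 = 2.626 m/day.
Q = K_eq · A · (Δh/L) = 2.626 × 1580 × (17.2/37.10) = 1924 m³/day.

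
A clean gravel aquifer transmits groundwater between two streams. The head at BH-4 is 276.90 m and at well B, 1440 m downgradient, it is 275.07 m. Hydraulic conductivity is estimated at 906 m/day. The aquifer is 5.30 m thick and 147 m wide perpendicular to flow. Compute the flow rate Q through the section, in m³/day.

Cross-sectional area A = 147 × 5.30 = 779.1 m².
Hydraulic gradient i = (276.90 − 275.07) / 1440 = 1.83 / 1440 = 0.001271.
Darcy's law: Q = K · A · i = 906.0 × 779.1 × 0.001271 = 897.0 m³/day.

897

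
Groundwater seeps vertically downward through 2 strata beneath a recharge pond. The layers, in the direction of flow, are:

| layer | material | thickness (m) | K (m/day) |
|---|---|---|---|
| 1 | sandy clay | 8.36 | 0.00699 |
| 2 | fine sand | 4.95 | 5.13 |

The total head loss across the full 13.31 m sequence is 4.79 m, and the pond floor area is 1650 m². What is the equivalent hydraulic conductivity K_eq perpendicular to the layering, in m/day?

Flow is perpendicular to layering, so the layers act in series and the equivalent K is the thickness-weighted harmonic mean.
Total thickness L = 8.36 + 4.95 = 13.31 m.
Σ(b_i/K_i) = 8.36/0.00699 + 4.95/5.13 = 1197 d.
K_eq = L / Σ(b_i/K_i) = 13.31 / 1197 = 0.01112 m/day.

0.0111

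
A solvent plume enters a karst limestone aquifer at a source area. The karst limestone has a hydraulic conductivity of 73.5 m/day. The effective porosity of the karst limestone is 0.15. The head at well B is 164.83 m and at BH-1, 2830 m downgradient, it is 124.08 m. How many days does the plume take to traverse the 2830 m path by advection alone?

Hydraulic gradient i = (164.83 − 124.08) / 2830 = 40.75 / 2830 = 0.01440.
Darcy flux q = K · i = 73.50 × 0.01440 = 1.058 m/day.
Seepage velocity v = q / n_e = 1.058 / 0.15 = 7.056 m/day.
Travel time t = L / v = 2830 / 7.056 = 401.1 days.

401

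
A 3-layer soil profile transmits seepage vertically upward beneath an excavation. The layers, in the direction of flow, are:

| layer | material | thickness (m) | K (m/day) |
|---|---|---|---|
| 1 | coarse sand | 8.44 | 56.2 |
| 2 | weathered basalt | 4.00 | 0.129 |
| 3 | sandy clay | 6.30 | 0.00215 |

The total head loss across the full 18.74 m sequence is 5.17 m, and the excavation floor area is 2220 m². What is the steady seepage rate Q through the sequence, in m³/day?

3.88

Flow is perpendicular to layering, so the layers act in series and the equivalent K is the thickness-weighted harmonic mean.
Total thickness L = 8.44 + 4.00 + 6.30 = 18.74 m.
Σ(b_i/K_i) = 8.44/56.2 + 4.00/0.129 + 6.30/0.00215 = 2961 d.
K_eq = L / Σ(b_i/K_i) = 18.74 / 2961 = 0.006328 m/day.
Q = K_eq · A · (Δh/L) = 0.006328 × 2220 × (5.17/18.74) = 3.876 m³/day.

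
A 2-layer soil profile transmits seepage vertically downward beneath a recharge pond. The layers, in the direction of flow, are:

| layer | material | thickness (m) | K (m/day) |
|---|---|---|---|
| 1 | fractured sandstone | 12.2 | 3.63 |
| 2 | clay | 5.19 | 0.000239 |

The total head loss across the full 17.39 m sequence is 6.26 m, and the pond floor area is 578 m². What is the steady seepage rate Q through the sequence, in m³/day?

Flow is perpendicular to layering, so the layers act in series and the equivalent K is the thickness-weighted harmonic mean.
Total thickness L = 12.2 + 5.19 = 17.39 m.
Σ(b_i/K_i) = 12.2/3.63 + 5.19/0.000239 = 21719 d.
K_eq = L / Σ(b_i/K_i) = 17.39 / 21719 = 0.0008007 m/day.
Q = K_eq · A · (Δh/L) = 0.0008007 × 578 × (6.26/17.39) = 0.1666 m³/day.

0.167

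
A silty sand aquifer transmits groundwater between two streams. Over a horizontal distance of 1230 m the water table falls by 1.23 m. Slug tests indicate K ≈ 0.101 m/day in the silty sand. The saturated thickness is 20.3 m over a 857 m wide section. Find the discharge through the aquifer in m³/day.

1.76

Cross-sectional area A = 857 × 20.3 = 17397 m².
Hydraulic gradient i = Δh / L = 1.23 / 1230 = 0.001000.
Darcy's law: Q = K · A · i = 0.1010 × 17397 × 0.001000 = 1.757 m³/day.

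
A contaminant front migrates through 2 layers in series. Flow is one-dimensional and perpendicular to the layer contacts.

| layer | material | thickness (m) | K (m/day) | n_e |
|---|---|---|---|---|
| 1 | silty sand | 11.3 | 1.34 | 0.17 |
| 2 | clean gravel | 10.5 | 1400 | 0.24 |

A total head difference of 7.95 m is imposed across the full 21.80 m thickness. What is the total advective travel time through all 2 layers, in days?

4.71

With flow normal to the layers, continuity requires the same specific discharge q through every layer.
Σ(b_i/K_i) = 11.3/1.34 + 10.5/1400 = 8.440 d.
q = Δh / Σ(b_i/K_i) = 7.95 / 8.440 = 0.9419 m/day.
In each layer the seepage velocity is v_i = q/n_i, so the layer transit time is t_i = b_i·n_i / q:
  layer 1 (silty sand): t_1 = 11.3 × 0.17 / 0.9419 = 2.039 d
  layer 2 (clean gravel): t_2 = 10.5 × 0.24 / 0.9419 = 2.675 d
Total t = Σ t_i = 4.715 days.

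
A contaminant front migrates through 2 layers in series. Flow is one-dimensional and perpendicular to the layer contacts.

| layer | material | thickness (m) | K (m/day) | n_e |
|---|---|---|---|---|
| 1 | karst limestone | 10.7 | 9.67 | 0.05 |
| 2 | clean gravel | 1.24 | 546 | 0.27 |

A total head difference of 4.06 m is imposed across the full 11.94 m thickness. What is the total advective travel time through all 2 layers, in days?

0.238

With flow normal to the layers, continuity requires the same specific discharge q through every layer.
Σ(b_i/K_i) = 10.7/9.67 + 1.24/546 = 1.109 d.
q = Δh / Σ(b_i/K_i) = 4.06 / 1.109 = 3.662 m/day.
In each layer the seepage velocity is v_i = q/n_i, so the layer transit time is t_i = b_i·n_i / q:
  layer 1 (karst limestone): t_1 = 10.7 × 0.05 / 3.662 = 0.1461 d
  layer 2 (clean gravel): t_2 = 1.24 × 0.27 / 3.662 = 0.09143 d
Total t = Σ t_i = 0.2375 days.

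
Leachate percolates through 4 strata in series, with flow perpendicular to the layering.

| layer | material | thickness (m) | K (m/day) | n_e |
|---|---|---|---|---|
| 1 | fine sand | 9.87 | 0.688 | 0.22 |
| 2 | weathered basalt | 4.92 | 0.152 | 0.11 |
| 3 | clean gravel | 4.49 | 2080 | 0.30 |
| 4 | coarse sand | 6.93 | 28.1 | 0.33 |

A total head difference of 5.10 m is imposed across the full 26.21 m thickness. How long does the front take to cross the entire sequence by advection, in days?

With flow normal to the layers, continuity requires the same specific discharge q through every layer.
Σ(b_i/K_i) = 9.87/0.688 + 4.92/0.152 + 4.49/2080 + 6.93/28.1 = 46.96 d.
q = Δh / Σ(b_i/K_i) = 5.10 / 46.96 = 0.1086 m/day.
In each layer the seepage velocity is v_i = q/n_i, so the layer transit time is t_i = b_i·n_i / q:
  layer 1 (fine sand): t_1 = 9.87 × 0.22 / 0.1086 = 20.00 d
  layer 2 (weathered basalt): t_2 = 4.92 × 0.11 / 0.1086 = 4.984 d
  layer 3 (clean gravel): t_3 = 4.49 × 0.30 / 0.1086 = 12.40 d
  layer 4 (coarse sand): t_4 = 6.93 × 0.33 / 0.1086 = 21.06 d
Total t = Σ t_i = 58.44 days.

58.4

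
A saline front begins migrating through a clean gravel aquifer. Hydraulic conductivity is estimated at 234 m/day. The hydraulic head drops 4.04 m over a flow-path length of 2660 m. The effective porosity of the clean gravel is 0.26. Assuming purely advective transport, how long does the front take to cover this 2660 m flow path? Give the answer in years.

Hydraulic gradient i = Δh / L = 4.04 / 2660 = 0.001519.
Darcy flux q = K · i = 234.0 × 0.001519 = 0.3554 m/day.
Seepage velocity v = q / n_e = 0.3554 / 0.26 = 1.367 m/day.
Travel time t = L / v = 2660 / 1.367 = 1946 days = 5.328 years.

5.33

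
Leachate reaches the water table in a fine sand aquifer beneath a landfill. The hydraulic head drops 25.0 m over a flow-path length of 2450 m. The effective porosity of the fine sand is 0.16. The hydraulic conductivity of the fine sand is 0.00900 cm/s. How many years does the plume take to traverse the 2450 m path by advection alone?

Convert K: 0.00900 cm/s × 864 = 7.776 m/day.
Hydraulic gradient i = Δh / L = 25.0 / 2450 = 0.01020.
Darcy flux q = K · i = 7.776 × 0.01020 = 0.07935 m/day.
Seepage velocity v = q / n_e = 0.07935 / 0.16 = 0.4959 m/day.
Travel time t = L / v = 2450 / 0.4959 = 4940 days = 13.53 years.

13.5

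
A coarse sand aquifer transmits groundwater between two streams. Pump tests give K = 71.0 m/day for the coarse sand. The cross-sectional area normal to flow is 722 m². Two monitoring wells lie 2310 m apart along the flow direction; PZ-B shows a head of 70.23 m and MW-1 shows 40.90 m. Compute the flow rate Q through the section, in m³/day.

651

Hydraulic gradient i = (70.23 − 40.90) / 2310 = 29.33 / 2310 = 0.01270.
Darcy's law: Q = K · A · i = 71.00 × 722.0 × 0.01270 = 650.9 m³/day.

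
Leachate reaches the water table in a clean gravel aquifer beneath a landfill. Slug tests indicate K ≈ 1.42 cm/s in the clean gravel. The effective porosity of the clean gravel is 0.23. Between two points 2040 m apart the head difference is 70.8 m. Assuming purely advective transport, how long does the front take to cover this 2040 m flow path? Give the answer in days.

11.0

Convert K: 1.42 cm/s × 864 = 1227 m/day.
Hydraulic gradient i = Δh / L = 70.8 / 2040 = 0.03471.
Darcy flux q = K · i = 1227 × 0.03471 = 42.58 m/day.
Seepage velocity v = q / n_e = 42.58 / 0.23 = 185.1 m/day.
Travel time t = L / v = 2040 / 185.1 = 11.02 days.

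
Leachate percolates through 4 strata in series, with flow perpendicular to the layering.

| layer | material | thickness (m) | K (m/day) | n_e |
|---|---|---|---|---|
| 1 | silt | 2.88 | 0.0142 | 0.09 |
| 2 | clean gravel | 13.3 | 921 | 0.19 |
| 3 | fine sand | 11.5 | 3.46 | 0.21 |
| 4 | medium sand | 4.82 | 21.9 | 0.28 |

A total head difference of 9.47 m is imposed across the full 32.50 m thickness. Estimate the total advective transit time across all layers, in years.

With flow normal to the layers, continuity requires the same specific discharge q through every layer.
Σ(b_i/K_i) = 2.88/0.0142 + 13.3/921 + 11.5/3.46 + 4.82/21.9 = 206.4 d.
q = Δh / Σ(b_i/K_i) = 9.47 / 206.4 = 0.04589 m/day.
In each layer the seepage velocity is v_i = q/n_i, so the layer transit time is t_i = b_i·n_i / q:
  layer 1 (silt): t_1 = 2.88 × 0.09 / 0.04589 = 5.649 d
  layer 2 (clean gravel): t_2 = 13.3 × 0.19 / 0.04589 = 55.07 d
  layer 3 (fine sand): t_3 = 11.5 × 0.21 / 0.04589 = 52.63 d
  layer 4 (medium sand): t_4 = 4.82 × 0.28 / 0.04589 = 29.41 d
Total t = Σ t_i = 142.8 days = 0.3909 years.

0.391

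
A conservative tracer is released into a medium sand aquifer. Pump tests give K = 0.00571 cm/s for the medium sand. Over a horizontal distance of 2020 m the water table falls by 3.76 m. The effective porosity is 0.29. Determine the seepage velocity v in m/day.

Convert K: 0.00571 cm/s × 864 = 4.933 m/day.
Hydraulic gradient i = Δh / L = 3.76 / 2020 = 0.001861.
Darcy flux q = K · i = 4.933 × 0.001861 = 0.009183 m/day.
Seepage velocity v = q / n_e = 0.009183 / 0.29 = 0.03167 m/day.

0.0317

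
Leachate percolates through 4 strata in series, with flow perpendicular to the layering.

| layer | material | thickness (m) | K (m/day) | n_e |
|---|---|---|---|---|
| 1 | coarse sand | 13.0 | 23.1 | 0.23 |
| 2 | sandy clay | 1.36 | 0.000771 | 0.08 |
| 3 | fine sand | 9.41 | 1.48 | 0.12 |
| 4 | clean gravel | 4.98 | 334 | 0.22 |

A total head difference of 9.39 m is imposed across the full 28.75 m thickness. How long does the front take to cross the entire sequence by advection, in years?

With flow normal to the layers, continuity requires the same specific discharge q through every layer.
Σ(b_i/K_i) = 13.0/23.1 + 1.36/0.000771 + 9.41/1.48 + 4.98/334 = 1771 d.
q = Δh / Σ(b_i/K_i) = 9.39 / 1771 = 0.005302 m/day.
In each layer the seepage velocity is v_i = q/n_i, so the layer transit time is t_i = b_i·n_i / q:
  layer 1 (coarse sand): t_1 = 13.0 × 0.23 / 0.005302 = 563.9 d
  layer 2 (sandy clay): t_2 = 1.36 × 0.08 / 0.005302 = 20.52 d
  layer 3 (fine sand): t_3 = 9.41 × 0.12 / 0.005302 = 213.0 d
  layer 4 (clean gravel): t_4 = 4.98 × 0.22 / 0.005302 = 206.6 d
Total t = Σ t_i = 1004 days = 2.749 years.

2.75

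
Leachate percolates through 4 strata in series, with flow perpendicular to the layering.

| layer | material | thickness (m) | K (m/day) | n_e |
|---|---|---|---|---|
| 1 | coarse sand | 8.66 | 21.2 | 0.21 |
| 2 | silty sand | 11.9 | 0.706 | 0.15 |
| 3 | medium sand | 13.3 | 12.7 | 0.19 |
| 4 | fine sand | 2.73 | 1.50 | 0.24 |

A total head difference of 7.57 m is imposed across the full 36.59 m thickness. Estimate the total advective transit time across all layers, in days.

With flow normal to the layers, continuity requires the same specific discharge q through every layer.
Σ(b_i/K_i) = 8.66/21.2 + 11.9/0.706 + 13.3/12.7 + 2.73/1.50 = 20.13 d.
q = Δh / Σ(b_i/K_i) = 7.57 / 20.13 = 0.3760 m/day.
In each layer the seepage velocity is v_i = q/n_i, so the layer transit time is t_i = b_i·n_i / q:
  layer 1 (coarse sand): t_1 = 8.66 × 0.21 / 0.3760 = 4.836 d
  layer 2 (silty sand): t_2 = 11.9 × 0.15 / 0.3760 = 4.747 d
  layer 3 (medium sand): t_3 = 13.3 × 0.19 / 0.3760 = 6.720 d
  layer 4 (fine sand): t_4 = 2.73 × 0.24 / 0.3760 = 1.742 d
Total t = Σ t_i = 18.05 days.

18.0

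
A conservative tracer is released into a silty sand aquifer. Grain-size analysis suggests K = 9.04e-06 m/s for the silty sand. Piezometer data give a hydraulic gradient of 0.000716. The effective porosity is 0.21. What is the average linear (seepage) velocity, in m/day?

0.00266

Convert K: 9.04e-06 m/s × 86400 = 0.7811 m/day.
Hydraulic gradient i = 0.000716.
Darcy flux q = K · i = 0.7811 × 0.0007160 = 0.0005592 m/day.
Seepage velocity v = q / n_e = 0.0005592 / 0.21 = 0.002663 m/day.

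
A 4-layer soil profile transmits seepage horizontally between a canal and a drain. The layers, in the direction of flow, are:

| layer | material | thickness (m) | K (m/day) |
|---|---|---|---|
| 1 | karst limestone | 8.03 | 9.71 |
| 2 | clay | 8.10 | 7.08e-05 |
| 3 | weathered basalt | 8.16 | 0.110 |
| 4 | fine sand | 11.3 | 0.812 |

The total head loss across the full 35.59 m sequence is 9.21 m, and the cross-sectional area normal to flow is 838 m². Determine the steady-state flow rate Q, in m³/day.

0.0674

Flow is perpendicular to layering, so the layers act in series and the equivalent K is the thickness-weighted harmonic mean.
Total thickness L = 8.03 + 8.10 + 8.16 + 11.3 = 35.59 m.
Σ(b_i/K_i) = 8.03/9.71 + 8.10/7.08e-05 + 8.16/0.110 + 11.3/0.812 = 1.145e+05 d.
K_eq = L / Σ(b_i/K_i) = 35.59 / 1.145e+05 = 0.0003108 m/day.
Q = K_eq · A · (Δh/L) = 0.0003108 × 838 × (9.21/35.59) = 0.06741 m³/day.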